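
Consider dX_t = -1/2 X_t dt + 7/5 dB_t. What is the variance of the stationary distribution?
lim Var(X_t) = 49/25

The OU SDE dX = -theta X dt + sigma dB admits the integrating factor exp(theta t): d(exp(theta t) X_t) = sigma exp(theta t) dB_t. Integrating from 0 to t gives X_t = x_0 * exp(-theta t) + sigma * int_0^t exp(-theta (t-s)) dB_s for any initial x_0. The Itô integral has variance (by the Itô isometry) sigma^2 * int_0^t exp(-2 theta (t - s)) ds = sigma^2 * (1 - exp(-2 theta t)) / (2 theta), independent of x_0.
With theta = 1/2, sigma = 7/5:
  Var(X_t) = (7/5)^2 * (1 - exp(-2*1/2 t)) / (2 * 1/2) = 49/25 - 49*exp(-t)/25.
As t -> infinity, exp(-2*1/2 t) -> 0, so the stationary variance is sigma^2 / (2 theta) = 49/25.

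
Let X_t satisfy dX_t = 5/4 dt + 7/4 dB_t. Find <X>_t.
<X>_t = 49*t/16

For an Itô process dX_t = a(t) dt + b(t) dB_t, the quadratic variation is <X>_t = int_0^t b(s)^2 ds (the drift term does not contribute). Here b(s) = 7/4, so
  b(s)^2 = 49/16.
Integrating from 0 to t:
  <X>_t = int_0^t (49/16) ds = 49*t/16.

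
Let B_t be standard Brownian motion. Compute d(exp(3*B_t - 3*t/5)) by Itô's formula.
d(exp(3*B_t - 3*t/5)) = (39*exp(3*B_t - 3*t/5)/10) dt + (3*exp(3*B_t - 3*t/5)) dB_t

Itô's formula for f(t, x): d f(t, B_t) = (f_t + (1/2) f_xx) dt + f_x dB_t. Compute partials of f(t, x) = exp(-3*t/5 + 3*x):
  f_t(t,x)  = -3*exp(-3*t/5 + 3*x)/5
  f_x(t,x)  = 3*exp(-3*t/5 + 3*x)
  f_xx(t,x) = 9*exp(-3*t/5 + 3*x)
Assemble drift = f_t + (1/2) f_xx = 39*exp(-3*t/5 + 3*x)/10 and diffusion = f_x = 3*exp(-3*t/5 + 3*x). Substituting x = B_t:
  d(exp(3*B_t - 3*t/5)) = (39*exp(3*B_t - 3*t/5)/10) dt + (3*exp(3*B_t - 3*t/5)) dB_t.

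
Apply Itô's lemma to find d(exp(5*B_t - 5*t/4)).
d(exp(5*B_t - 5*t/4)) = (45*exp(5*B_t - 5*t/4)/4) dt + (5*exp(5*B_t - 5*t/4)) dB_t

Itô's formula for f(t, x): d f(t, B_t) = (f_t + (1/2) f_xx) dt + f_x dB_t. Compute partials of f(t, x) = exp(-5*t/4 + 5*x):
  f_t(t,x)  = -5*exp(-5*t/4 + 5*x)/4
  f_x(t,x)  = 5*exp(-5*t/4 + 5*x)
  f_xx(t,x) = 25*exp(-5*t/4 + 5*x)
Assemble drift = f_t + (1/2) f_xx = 45*exp(-5*t/4 + 5*x)/4 and diffusion = f_x = 5*exp(-5*t/4 + 5*x). Substituting x = B_t:
  d(exp(5*B_t - 5*t/4)) = (45*exp(5*B_t - 5*t/4)/4) dt + (5*exp(5*B_t - 5*t/4)) dB_t.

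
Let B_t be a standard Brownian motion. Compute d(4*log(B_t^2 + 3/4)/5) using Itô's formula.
d(4*log(B_t^2 + 3/4)/5) = (16*(3 - 4*B_t^2)/(5*(4*B_t^2 + 3)^2)) dt + (32*B_t/(5*(4*B_t^2 + 3))) dB_t

Itô's formula for f(B_t) gives d f(B_t) = f'(B_t) dB_t + (1/2) f''(B_t) dt. Compute derivatives of f(x) = 4*log(x^2 + 3/4)/5:
  f'(x)  = 32*x/(5*(4*x^2 + 3))
  f''(x) = 32*(3 - 4*x^2)/(5*(4*x^2 + 3)^2)
Substitute x = B_t and multiply the f'' term by 1/2:
  drift     = (1/2) * (32*(3 - 4*x^2)/(5*(4*x^2 + 3)^2)) evaluated at B_t = 16*(3 - 4*B_t^2)/(5*(4*B_t^2 + 3)^2)
  diffusion = (32*x/(5*(4*x^2 + 3))) evaluated at B_t = 32*B_t/(5*(4*B_t^2 + 3))
Therefore d(4*log(B_t^2 + 3/4)/5) = (16*(3 - 4*B_t^2)/(5*(4*B_t^2 + 3)^2)) dt + (32*B_t/(5*(4*B_t^2 + 3))) dB_t.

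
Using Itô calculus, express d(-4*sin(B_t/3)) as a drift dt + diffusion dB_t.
d(-4*sin(B_t/3)) = (2*sin(B_t/3)/9) dt + (-4*cos(B_t/3)/3) dB_t

Itô's formula for f(B_t) gives d f(B_t) = f'(B_t) dB_t + (1/2) f''(B_t) dt. Compute derivatives of f(x) = -4*sin(x/3):
  f'(x)  = -4*cos(x/3)/3
  f''(x) = 4*sin(x/3)/9
Substitute x = B_t and multiply the f'' term by 1/2:
  drift     = (1/2) * (4*sin(x/3)/9) evaluated at B_t = 2*sin(B_t/3)/9
  diffusion = (-4*cos(x/3)/3) evaluated at B_t = -4*cos(B_t/3)/3
Therefore d(-4*sin(B_t/3)) = (2*sin(B_t/3)/9) dt + (-4*cos(B_t/3)/3) dB_t.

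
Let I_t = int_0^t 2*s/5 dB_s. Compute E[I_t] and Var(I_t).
E[I_t] = 0; Var(I_t) = 4*t^3/75

The Itô integral of a deterministic integrand f(s) has mean 0 because each increment f(s) * (B_{s+ds} - B_s) has mean 0. By the Itô isometry:
  Var( int_0^t f(s) dB_s ) = E[ (int_0^t f(s) dB_s)^2 ] = int_0^t f(s)^2 ds.
Here f(s) = 2*s/5, so f(s)^2 = 4*s^2/25. Integrate:
  int_0^t (4*s^2/25) ds = 4*t^3/75.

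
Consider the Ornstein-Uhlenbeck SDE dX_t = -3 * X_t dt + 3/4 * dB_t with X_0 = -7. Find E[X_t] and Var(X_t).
E[X_t] = -7*exp(-3*t); Var(X_t) = 3/32 - 3*exp(-6*t)/32

The OU SDE dX = -theta X dt + sigma dB admits the integrating factor exp(theta t): d(exp(theta t) X_t) = sigma exp(theta t) dB_t. Integrating from 0 to t:
  X_t = x_0 * exp(-theta t) + sigma * int_0^t exp(-theta (t-s)) dB_s.
The Itô integral has mean 0 and (by the Itô isometry) variance sigma^2 * int_0^t exp(-2 theta (t - s)) ds = sigma^2 * (1 - exp(-2 theta t)) / (2 theta).
With theta = 3, sigma = 3/4, x_0 = -7:
  E[X_t] = -7 * exp(-3 t) = -7*exp(-3*t)
  Var(X_t) = (3/4)^2 * (1 - exp(-2*3 t)) / (2 * 3) = 3/32 - 3*exp(-6*t)/32.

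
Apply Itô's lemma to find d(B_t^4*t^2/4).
d(B_t^4*t^2/4) = (B_t^2*t*(B_t^2 + 3*t)/2) dt + (B_t^3*t^2) dB_t

Itô's formula for f(t, x): d f(t, B_t) = (f_t + (1/2) f_xx) dt + f_x dB_t. Compute partials of f(t, x) = t^2*x^4/4:
  f_t(t,x)  = t*x^4/2
  f_x(t,x)  = t^2*x^3
  f_xx(t,x) = 3*t^2*x^2
Assemble drift = f_t + (1/2) f_xx = t*x^2*(3*t + x^2)/2 and diffusion = f_x = t^2*x^3. Substituting x = B_t:
  d(B_t^4*t^2/4) = (B_t^2*t*(B_t^2 + 3*t)/2) dt + (B_t^3*t^2) dB_t.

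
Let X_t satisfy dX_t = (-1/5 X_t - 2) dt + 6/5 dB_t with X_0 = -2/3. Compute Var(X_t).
Var(X_t) = 18/5 - 18*exp(-2*t/5)/5

The variance V(t) = Var(X_t) satisfies V'(t) = 2 a V(t) + c^2 with V(0) = 0 (drift coefficient is linear in X, diffusion is constant). With a = -1/5, c = 6/5, the solution is
  V(t) = (c^2 / (2 a)) * (exp(2 a t) - 1)
       = ((6/5)^2 / (2*(-1/5))) * (exp((-2/5) t) - 1)
       = 18/5 - 18*exp(-2*t/5)/5.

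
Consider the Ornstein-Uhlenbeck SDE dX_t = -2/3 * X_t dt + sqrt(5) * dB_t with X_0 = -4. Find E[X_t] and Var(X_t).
E[X_t] = -4*exp(-2*t/3); Var(X_t) = 15/4 - 15*exp(-4*t/3)/4

The OU SDE dX = -theta X dt + sigma dB admits the integrating factor exp(theta t): d(exp(theta t) X_t) = sigma exp(theta t) dB_t. Integrating from 0 to t:
  X_t = x_0 * exp(-theta t) + sigma * int_0^t exp(-theta (t-s)) dB_s.
The Itô integral has mean 0 and (by the Itô isometry) variance sigma^2 * int_0^t exp(-2 theta (t - s)) ds = sigma^2 * (1 - exp(-2 theta t)) / (2 theta).
With theta = 2/3, sigma = sqrt(5), x_0 = -4:
  E[X_t] = -4 * exp(-2/3 t) = -4*exp(-2*t/3)
  Var(X_t) = (sqrt(5))^2 * (1 - exp(-2*2/3 t)) / (2 * 2/3) = 15/4 - 15*exp(-4*t/3)/4.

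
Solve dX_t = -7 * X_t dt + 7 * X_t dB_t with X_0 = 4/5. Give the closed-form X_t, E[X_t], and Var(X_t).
X_t = 4/5 * exp((-63/2) t + (7) B_t); E[X_t] = 4*exp(-7*t)/5; Var(X_t) = (16*exp(49*t) - 16)*exp(-14*t)/25

For GBM dX = mu X dt + sigma X dB with X_0 = x_0, apply Itô to Y = log X: dY = (mu - sigma^2/2) dt + sigma dB, so Y_t = log(x_0) + (mu - sigma^2/2) t + sigma B_t and hence X_t = x_0 * exp((mu - sigma^2/2) t + sigma B_t).
With mu = -7, sigma = 7, x_0 = 4/5, this gives:
  X_t = 4/5 * exp((-63/2) * t + (7) * B_t).
Since sigma*B_t ~ Normal(0, sigma^2 t), E[exp(sigma*B_t)] = exp(sigma^2 t / 2); so E[X_t] = x_0 * exp((mu - sigma^2/2) t) * exp(sigma^2 t / 2) = x_0 * exp(mu t) = 4*exp(-7*t)/5.
Var(X_t) = E[X_t^2] - (E[X_t])^2 = x_0^2 * exp(2 mu t) * (exp(sigma^2 t) - 1) = (16*exp(49*t) - 16)*exp(-14*t)/25.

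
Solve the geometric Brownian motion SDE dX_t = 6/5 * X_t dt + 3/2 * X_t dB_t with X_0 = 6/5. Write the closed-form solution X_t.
X_t = 6/5 * exp((3/40) * t + (3/2) * B_t)

For GBM dX = mu X dt + sigma X dB with X_0 = x_0, apply Itô to Y = log X: dY = (mu - sigma^2/2) dt + sigma dB, so Y_t = log(x_0) + (mu - sigma^2/2) t + sigma B_t and hence X_t = x_0 * exp((mu - sigma^2/2) t + sigma B_t).
With mu = 6/5, sigma = 3/2, x_0 = 6/5, this gives:
  X_t = 6/5 * exp((3/40) * t + (3/2) * B_t).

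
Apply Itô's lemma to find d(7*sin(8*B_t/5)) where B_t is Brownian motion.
d(7*sin(8*B_t/5)) = (-224*sin(8*B_t/5)/25) dt + (56*cos(8*B_t/5)/5) dB_t

Itô's formula for f(B_t) gives d f(B_t) = f'(B_t) dB_t + (1/2) f''(B_t) dt. Compute derivatives of f(x) = 7*sin(8*x/5):
  f'(x)  = 56*cos(8*x/5)/5
  f''(x) = -448*sin(8*x/5)/25
Substitute x = B_t and multiply the f'' term by 1/2:
  drift     = (1/2) * (-448*sin(8*x/5)/25) evaluated at B_t = -224*sin(8*B_t/5)/25
  diffusion = (56*cos(8*x/5)/5) evaluated at B_t = 56*cos(8*B_t/5)/5
Therefore d(7*sin(8*B_t/5)) = (-224*sin(8*B_t/5)/25) dt + (56*cos(8*B_t/5)/5) dB_t.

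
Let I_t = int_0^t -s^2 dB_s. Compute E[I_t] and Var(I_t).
E[I_t] = 0; Var(I_t) = t^5/5

The Itô integral of a deterministic integrand f(s) has mean 0 because each increment f(s) * (B_{s+ds} - B_s) has mean 0. By the Itô isometry:
  Var( int_0^t f(s) dB_s ) = E[ (int_0^t f(s) dB_s)^2 ] = int_0^t f(s)^2 ds.
Here f(s) = -s^2, so f(s)^2 = s^4. Integrate:
  int_0^t (s^4) ds = t^5/5.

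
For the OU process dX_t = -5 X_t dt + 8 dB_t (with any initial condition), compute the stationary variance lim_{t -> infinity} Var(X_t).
lim Var(X_t) = 32/5

The OU SDE dX = -theta X dt + sigma dB admits the integrating factor exp(theta t): d(exp(theta t) X_t) = sigma exp(theta t) dB_t. Integrating from 0 to t gives X_t = x_0 * exp(-theta t) + sigma * int_0^t exp(-theta (t-s)) dB_s for any initial x_0. The Itô integral has variance (by the Itô isometry) sigma^2 * int_0^t exp(-2 theta (t - s)) ds = sigma^2 * (1 - exp(-2 theta t)) / (2 theta), independent of x_0.
With theta = 5, sigma = 8:
  Var(X_t) = (8)^2 * (1 - exp(-2*5 t)) / (2 * 5) = 32/5 - 32*exp(-10*t)/5.
As t -> infinity, exp(-2*5 t) -> 0, so the stationary variance is sigma^2 / (2 theta) = 32/5.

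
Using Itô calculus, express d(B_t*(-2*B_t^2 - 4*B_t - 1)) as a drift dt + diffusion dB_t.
d(B_t*(-2*B_t^2 - 4*B_t - 1)) = (-6*B_t - 4) dt + (-6*B_t^2 - 8*B_t - 1) dB_t

Itô's formula for f(B_t) gives d f(B_t) = f'(B_t) dB_t + (1/2) f''(B_t) dt. Compute derivatives of f(x) = x*(-2*x^2 - 4*x - 1):
  f'(x)  = -6*x^2 - 8*x - 1
  f''(x) = -12*x - 8
Substitute x = B_t and multiply the f'' term by 1/2:
  drift     = (1/2) * (-12*x - 8) evaluated at B_t = -6*B_t - 4
  diffusion = (-6*x^2 - 8*x - 1) evaluated at B_t = -6*B_t^2 - 8*B_t - 1
Therefore d(B_t*(-2*B_t^2 - 4*B_t - 1)) = (-6*B_t - 4) dt + (-6*B_t^2 - 8*B_t - 1) dB_t.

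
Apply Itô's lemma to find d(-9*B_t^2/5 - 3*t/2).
d(-9*B_t^2/5 - 3*t/2) = (-33/10) dt + (-18*B_t/5) dB_t

Itô's formula for f(t, x): d f(t, B_t) = (f_t + (1/2) f_xx) dt + f_x dB_t. Compute partials of f(t, x) = -3*t/2 - 9*x^2/5:
  f_t(t,x)  = -3/2
  f_x(t,x)  = -18*x/5
  f_xx(t,x) = -18/5
Assemble drift = f_t + (1/2) f_xx = -33/10 and diffusion = f_x = -18*x/5. Substituting x = B_t:
  d(-9*B_t^2/5 - 3*t/2) = (-33/10) dt + (-18*B_t/5) dB_t.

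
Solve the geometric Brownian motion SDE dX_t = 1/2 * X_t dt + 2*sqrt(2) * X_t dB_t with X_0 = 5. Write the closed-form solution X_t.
X_t = 5 * exp((-7/2) * t + (2*sqrt(2)) * B_t)

For GBM dX = mu X dt + sigma X dB with X_0 = x_0, apply Itô to Y = log X: dY = (mu - sigma^2/2) dt + sigma dB, so Y_t = log(x_0) + (mu - sigma^2/2) t + sigma B_t and hence X_t = x_0 * exp((mu - sigma^2/2) t + sigma B_t).
With mu = 1/2, sigma = 2*sqrt(2), x_0 = 5, this gives:
  X_t = 5 * exp((-7/2) * t + (2*sqrt(2)) * B_t).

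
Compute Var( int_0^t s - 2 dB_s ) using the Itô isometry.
Var = t*(t^2 - 6*t + 12)/3

The Itô integral of a deterministic integrand f(s) has mean 0 because each increment f(s) * (B_{s+ds} - B_s) has mean 0. By the Itô isometry:
  Var( int_0^t f(s) dB_s ) = E[ (int_0^t f(s) dB_s)^2 ] = int_0^t f(s)^2 ds.
Here f(s) = s - 2, so f(s)^2 = (s - 2)^2. Integrate:
  int_0^t ((s - 2)^2) ds = t*(t^2 - 6*t + 12)/3.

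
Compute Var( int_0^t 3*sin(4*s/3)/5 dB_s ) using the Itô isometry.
Var = 9*t/50 - 27*sin(4*t/3)*cos(4*t/3)/200

The Itô integral of a deterministic integrand f(s) has mean 0 because each increment f(s) * (B_{s+ds} - B_s) has mean 0. By the Itô isometry:
  Var( int_0^t f(s) dB_s ) = E[ (int_0^t f(s) dB_s)^2 ] = int_0^t f(s)^2 ds.
Here f(s) = 3*sin(4*s/3)/5, so f(s)^2 = 9*sin(4*s/3)^2/25. Integrate:
  int_0^t (9*sin(4*s/3)^2/25) ds = 9*t/50 - 27*sin(4*t/3)*cos(4*t/3)/200.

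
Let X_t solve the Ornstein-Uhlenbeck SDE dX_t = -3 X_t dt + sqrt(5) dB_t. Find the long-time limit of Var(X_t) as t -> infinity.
lim Var(X_t) = 5/6

The OU SDE dX = -theta X dt + sigma dB admits the integrating factor exp(theta t): d(exp(theta t) X_t) = sigma exp(theta t) dB_t. Integrating from 0 to t gives X_t = x_0 * exp(-theta t) + sigma * int_0^t exp(-theta (t-s)) dB_s for any initial x_0. The Itô integral has variance (by the Itô isometry) sigma^2 * int_0^t exp(-2 theta (t - s)) ds = sigma^2 * (1 - exp(-2 theta t)) / (2 theta), independent of x_0.
With theta = 3, sigma = sqrt(5):
  Var(X_t) = (sqrt(5))^2 * (1 - exp(-2*3 t)) / (2 * 3) = 5/6 - 5*exp(-6*t)/6.
As t -> infinity, exp(-2*3 t) -> 0, so the stationary variance is sigma^2 / (2 theta) = 5/6.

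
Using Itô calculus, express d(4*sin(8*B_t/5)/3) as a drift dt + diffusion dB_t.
d(4*sin(8*B_t/5)/3) = (-128*sin(8*B_t/5)/75) dt + (32*cos(8*B_t/5)/15) dB_t

Itô's formula for f(B_t) gives d f(B_t) = f'(B_t) dB_t + (1/2) f''(B_t) dt. Compute derivatives of f(x) = 4*sin(8*x/5)/3:
  f'(x)  = 32*cos(8*x/5)/15
  f''(x) = -256*sin(8*x/5)/75
Substitute x = B_t and multiply the f'' term by 1/2:
  drift     = (1/2) * (-256*sin(8*x/5)/75) evaluated at B_t = -128*sin(8*B_t/5)/75
  diffusion = (32*cos(8*x/5)/15) evaluated at B_t = 32*cos(8*B_t/5)/15
Therefore d(4*sin(8*B_t/5)/3) = (-128*sin(8*B_t/5)/75) dt + (32*cos(8*B_t/5)/15) dB_t.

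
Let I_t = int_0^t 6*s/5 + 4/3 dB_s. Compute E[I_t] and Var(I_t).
E[I_t] = 0; Var(I_t) = 4*t*(27*t^2 + 90*t + 100)/225

The Itô integral of a deterministic integrand f(s) has mean 0 because each increment f(s) * (B_{s+ds} - B_s) has mean 0. By the Itô isometry:
  Var( int_0^t f(s) dB_s ) = E[ (int_0^t f(s) dB_s)^2 ] = int_0^t f(s)^2 ds.
Here f(s) = 6*s/5 + 4/3, so f(s)^2 = 4*(9*s + 10)^2/225. Integrate:
  int_0^t (4*(9*s + 10)^2/225) ds = 4*t*(27*t^2 + 90*t + 100)/225.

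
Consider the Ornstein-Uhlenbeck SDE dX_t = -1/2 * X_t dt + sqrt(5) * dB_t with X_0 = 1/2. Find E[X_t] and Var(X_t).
E[X_t] = exp(-t/2)/2; Var(X_t) = 5 - 5*exp(-t)

The OU SDE dX = -theta X dt + sigma dB admits the integrating factor exp(theta t): d(exp(theta t) X_t) = sigma exp(theta t) dB_t. Integrating from 0 to t:
  X_t = x_0 * exp(-theta t) + sigma * int_0^t exp(-theta (t-s)) dB_s.
The Itô integral has mean 0 and (by the Itô isometry) variance sigma^2 * int_0^t exp(-2 theta (t - s)) ds = sigma^2 * (1 - exp(-2 theta t)) / (2 theta).
With theta = 1/2, sigma = sqrt(5), x_0 = 1/2:
  E[X_t] = 1/2 * exp(-1/2 t) = exp(-t/2)/2
  Var(X_t) = (sqrt(5))^2 * (1 - exp(-2*1/2 t)) / (2 * 1/2) = 5 - 5*exp(-t).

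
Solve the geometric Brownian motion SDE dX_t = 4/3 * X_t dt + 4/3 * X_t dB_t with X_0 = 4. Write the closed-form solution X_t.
X_t = 4 * exp((4/9) * t + (4/3) * B_t)

For GBM dX = mu X dt + sigma X dB with X_0 = x_0, apply Itô to Y = log X: dY = (mu - sigma^2/2) dt + sigma dB, so Y_t = log(x_0) + (mu - sigma^2/2) t + sigma B_t and hence X_t = x_0 * exp((mu - sigma^2/2) t + sigma B_t).
With mu = 4/3, sigma = 4/3, x_0 = 4, this gives:
  X_t = 4 * exp((4/9) * t + (4/3) * B_t).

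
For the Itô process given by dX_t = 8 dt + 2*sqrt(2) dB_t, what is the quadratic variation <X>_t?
<X>_t = 8*t

For an Itô process dX_t = a(t) dt + b(t) dB_t, the quadratic variation is <X>_t = int_0^t b(s)^2 ds (the drift term does not contribute). Here b(s) = 2*sqrt(2), so
  b(s)^2 = 8.
Integrating from 0 to t:
  <X>_t = int_0^t (8) ds = 8*t.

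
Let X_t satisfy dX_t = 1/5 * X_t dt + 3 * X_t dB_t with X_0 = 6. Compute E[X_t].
E[X_t] = 6*exp(t/5)

For GBM dX = mu X dt + sigma X dB with X_0 = x_0, apply Itô to Y = log X: dY = (mu - sigma^2/2) dt + sigma dB, so Y_t = log(x_0) + (mu - sigma^2/2) t + sigma B_t and hence X_t = x_0 * exp((mu - sigma^2/2) t + sigma B_t).
With mu = 1/5, sigma = 3, x_0 = 6, this gives:
  X_t = 6 * exp((-43/10) * t + (3) * B_t).
Since sigma*B_t ~ Normal(0, sigma^2 t), E[exp(sigma*B_t)] = exp(sigma^2 t / 2); so E[X_t] = x_0 * exp((mu - sigma^2/2) t) * exp(sigma^2 t / 2) = x_0 * exp(mu t) = 6*exp(t/5).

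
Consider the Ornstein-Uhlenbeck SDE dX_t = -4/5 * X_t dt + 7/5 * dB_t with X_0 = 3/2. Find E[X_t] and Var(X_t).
E[X_t] = 3*exp(-4*t/5)/2; Var(X_t) = 49/40 - 49*exp(-8*t/5)/40

The OU SDE dX = -theta X dt + sigma dB admits the integrating factor exp(theta t): d(exp(theta t) X_t) = sigma exp(theta t) dB_t. Integrating from 0 to t:
  X_t = x_0 * exp(-theta t) + sigma * int_0^t exp(-theta (t-s)) dB_s.
The Itô integral has mean 0 and (by the Itô isometry) variance sigma^2 * int_0^t exp(-2 theta (t - s)) ds = sigma^2 * (1 - exp(-2 theta t)) / (2 theta).
With theta = 4/5, sigma = 7/5, x_0 = 3/2:
  E[X_t] = 3/2 * exp(-4/5 t) = 3*exp(-4*t/5)/2
  Var(X_t) = (7/5)^2 * (1 - exp(-2*4/5 t)) / (2 * 4/5) = 49/40 - 49*exp(-8*t/5)/40.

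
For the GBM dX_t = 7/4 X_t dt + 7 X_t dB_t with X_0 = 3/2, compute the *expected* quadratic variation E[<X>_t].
E[<X>_t] = 21*exp(105*t/2)/10 - 21/10

<X>_t = int_0^t (7 * X_s)^2 ds. Taking expectation inside the integral: E[<X>_t] = 7^2 * int_0^t E[X_s^2] ds. For GBM, E[X_s^2] = x_0^2 * exp((2 mu + sigma^2) s). Integrating:
  E[<X>_t] = 7^2 * (3/2)^2 * (exp((2*(7/4) + 7^2) t) - 1) / (2*(7/4) + 7^2)
           = 7^2 * (3/2)^2 * (exp((105/2) t) - 1) / (105/2) = 21*exp(105*t/2)/10 - 21/10.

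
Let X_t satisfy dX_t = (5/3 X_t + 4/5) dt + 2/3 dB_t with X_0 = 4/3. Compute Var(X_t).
Var(X_t) = 2*exp(10*t/3)/15 - 2/15

The variance V(t) = Var(X_t) satisfies V'(t) = 2 a V(t) + c^2 with V(0) = 0 (drift coefficient is linear in X, diffusion is constant). With a = 5/3, c = 2/3, the solution is
  V(t) = (c^2 / (2 a)) * (exp(2 a t) - 1)
       = ((2/3)^2 / (2*(5/3))) * (exp((10/3) t) - 1)
       = 2*exp(10*t/3)/15 - 2/15.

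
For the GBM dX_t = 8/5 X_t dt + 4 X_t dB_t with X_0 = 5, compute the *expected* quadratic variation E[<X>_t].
E[<X>_t] = 125*exp(96*t/5)/6 - 125/6

<X>_t = int_0^t (4 * X_s)^2 ds. Taking expectation inside the integral: E[<X>_t] = 4^2 * int_0^t E[X_s^2] ds. For GBM, E[X_s^2] = x_0^2 * exp((2 mu + sigma^2) s). Integrating:
  E[<X>_t] = 4^2 * 5^2 * (exp((2*(8/5) + 4^2) t) - 1) / (2*(8/5) + 4^2)
           = 4^2 * 5^2 * (exp((96/5) t) - 1) / (96/5) = 125*exp(96*t/5)/6 - 125/6.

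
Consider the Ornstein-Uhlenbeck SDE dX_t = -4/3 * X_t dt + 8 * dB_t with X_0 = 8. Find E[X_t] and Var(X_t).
E[X_t] = 8*exp(-4*t/3); Var(X_t) = 24 - 24*exp(-8*t/3)

The OU SDE dX = -theta X dt + sigma dB admits the integrating factor exp(theta t): d(exp(theta t) X_t) = sigma exp(theta t) dB_t. Integrating from 0 to t:
  X_t = x_0 * exp(-theta t) + sigma * int_0^t exp(-theta (t-s)) dB_s.
The Itô integral has mean 0 and (by the Itô isometry) variance sigma^2 * int_0^t exp(-2 theta (t - s)) ds = sigma^2 * (1 - exp(-2 theta t)) / (2 theta).
With theta = 4/3, sigma = 8, x_0 = 8:
  E[X_t] = 8 * exp(-4/3 t) = 8*exp(-4*t/3)
  Var(X_t) = (8)^2 * (1 - exp(-2*4/3 t)) / (2 * 4/3) = 24 - 24*exp(-8*t/3).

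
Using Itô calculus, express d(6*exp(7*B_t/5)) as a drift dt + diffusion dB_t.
d(6*exp(7*B_t/5)) = (147*exp(7*B_t/5)/25) dt + (42*exp(7*B_t/5)/5) dB_t

Itô's formula for f(B_t) gives d f(B_t) = f'(B_t) dB_t + (1/2) f''(B_t) dt. Compute derivatives of f(x) = 6*exp(7*x/5):
  f'(x)  = 42*exp(7*x/5)/5
  f''(x) = 294*exp(7*x/5)/25
Substitute x = B_t and multiply the f'' term by 1/2:
  drift     = (1/2) * (294*exp(7*x/5)/25) evaluated at B_t = 147*exp(7*B_t/5)/25
  diffusion = (42*exp(7*x/5)/5) evaluated at B_t = 42*exp(7*B_t/5)/5
Therefore d(6*exp(7*B_t/5)) = (147*exp(7*B_t/5)/25) dt + (42*exp(7*B_t/5)/5) dB_t.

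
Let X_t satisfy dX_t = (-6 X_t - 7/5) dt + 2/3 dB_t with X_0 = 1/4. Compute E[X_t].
E[X_t] = -7/30 + 29*exp(-6*t)/60

Taking expectations and using E[dB_t] = 0, the mean m(t) = E[X_t] satisfies the ODE m'(t) = a m(t) + b with m(0) = x_0. With a = -6, b = -7/5, x_0 = 1/4, the solution is
  m(t) = x_0 * exp(a t) + (b/a) * (exp(a t) - 1)
       = (1/4) * exp((-6) t) + ((-7/5)/(-6)) * (exp((-6) t) - 1)
       = -7/30 + 29*exp(-6*t)/60.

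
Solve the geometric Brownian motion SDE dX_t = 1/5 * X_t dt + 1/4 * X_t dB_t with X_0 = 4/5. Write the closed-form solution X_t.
X_t = 4/5 * exp((27/160) * t + (1/4) * B_t)

For GBM dX = mu X dt + sigma X dB with X_0 = x_0, apply Itô to Y = log X: dY = (mu - sigma^2/2) dt + sigma dB, so Y_t = log(x_0) + (mu - sigma^2/2) t + sigma B_t and hence X_t = x_0 * exp((mu - sigma^2/2) t + sigma B_t).
With mu = 1/5, sigma = 1/4, x_0 = 4/5, this gives:
  X_t = 4/5 * exp((27/160) * t + (1/4) * B_t).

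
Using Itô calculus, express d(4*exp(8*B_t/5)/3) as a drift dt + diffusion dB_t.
d(4*exp(8*B_t/5)/3) = (128*exp(8*B_t/5)/75) dt + (32*exp(8*B_t/5)/15) dB_t

Itô's formula for f(B_t) gives d f(B_t) = f'(B_t) dB_t + (1/2) f''(B_t) dt. Compute derivatives of f(x) = 4*exp(8*x/5)/3:
  f'(x)  = 32*exp(8*x/5)/15
  f''(x) = 256*exp(8*x/5)/75
Substitute x = B_t and multiply the f'' term by 1/2:
  drift     = (1/2) * (256*exp(8*x/5)/75) evaluated at B_t = 128*exp(8*B_t/5)/75
  diffusion = (32*exp(8*x/5)/15) evaluated at B_t = 32*exp(8*B_t/5)/15
Therefore d(4*exp(8*B_t/5)/3) = (128*exp(8*B_t/5)/75) dt + (32*exp(8*B_t/5)/15) dB_t.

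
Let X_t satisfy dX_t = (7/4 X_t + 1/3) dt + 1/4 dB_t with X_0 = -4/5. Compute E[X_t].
E[X_t] = -64*exp(7*t/4)/105 - 4/21

Taking expectations and using E[dB_t] = 0, the mean m(t) = E[X_t] satisfies the ODE m'(t) = a m(t) + b with m(0) = x_0. With a = 7/4, b = 1/3, x_0 = -4/5, the solution is
  m(t) = x_0 * exp(a t) + (b/a) * (exp(a t) - 1)
       = (-4/5) * exp((7/4) t) + ((1/3)/(7/4)) * (exp((7/4) t) - 1)
       = -64*exp(7*t/4)/105 - 4/21.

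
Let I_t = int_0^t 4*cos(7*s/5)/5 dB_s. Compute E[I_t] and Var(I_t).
E[I_t] = 0; Var(I_t) = 8*t/25 + 4*sin(14*t/5)/35

The Itô integral of a deterministic integrand f(s) has mean 0 because each increment f(s) * (B_{s+ds} - B_s) has mean 0. By the Itô isometry:
  Var( int_0^t f(s) dB_s ) = E[ (int_0^t f(s) dB_s)^2 ] = int_0^t f(s)^2 ds.
Here f(s) = 4*cos(7*s/5)/5, so f(s)^2 = 16*cos(7*s/5)^2/25. Integrate:
  int_0^t (16*cos(7*s/5)^2/25) ds = 8*t/25 + 4*sin(14*t/5)/35.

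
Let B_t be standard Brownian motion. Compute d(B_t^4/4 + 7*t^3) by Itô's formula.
d(B_t^4/4 + 7*t^3) = (3*B_t^2/2 + 21*t^2) dt + (B_t^3) dB_t

Itô's formula for f(t, x): d f(t, B_t) = (f_t + (1/2) f_xx) dt + f_x dB_t. Compute partials of f(t, x) = 7*t^3 + x^4/4:
  f_t(t,x)  = 21*t^2
  f_x(t,x)  = x^3
  f_xx(t,x) = 3*x^2
Assemble drift = f_t + (1/2) f_xx = 21*t^2 + 3*x^2/2 and diffusion = f_x = x^3. Substituting x = B_t:
  d(B_t^4/4 + 7*t^3) = (3*B_t^2/2 + 21*t^2) dt + (B_t^3) dB_t.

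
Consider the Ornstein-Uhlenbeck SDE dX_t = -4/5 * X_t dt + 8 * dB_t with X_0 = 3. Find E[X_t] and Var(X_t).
E[X_t] = 3*exp(-4*t/5); Var(X_t) = 40 - 40*exp(-8*t/5)

The OU SDE dX = -theta X dt + sigma dB admits the integrating factor exp(theta t): d(exp(theta t) X_t) = sigma exp(theta t) dB_t. Integrating from 0 to t:
  X_t = x_0 * exp(-theta t) + sigma * int_0^t exp(-theta (t-s)) dB_s.
The Itô integral has mean 0 and (by the Itô isometry) variance sigma^2 * int_0^t exp(-2 theta (t - s)) ds = sigma^2 * (1 - exp(-2 theta t)) / (2 theta).
With theta = 4/5, sigma = 8, x_0 = 3:
  E[X_t] = 3 * exp(-4/5 t) = 3*exp(-4*t/5)
  Var(X_t) = (8)^2 * (1 - exp(-2*4/5 t)) / (2 * 4/5) = 40 - 40*exp(-8*t/5).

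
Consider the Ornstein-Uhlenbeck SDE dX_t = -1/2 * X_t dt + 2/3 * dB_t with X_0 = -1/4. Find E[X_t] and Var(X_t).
E[X_t] = -exp(-t/2)/4; Var(X_t) = 4/9 - 4*exp(-t)/9

The OU SDE dX = -theta X dt + sigma dB admits the integrating factor exp(theta t): d(exp(theta t) X_t) = sigma exp(theta t) dB_t. Integrating from 0 to t:
  X_t = x_0 * exp(-theta t) + sigma * int_0^t exp(-theta (t-s)) dB_s.
The Itô integral has mean 0 and (by the Itô isometry) variance sigma^2 * int_0^t exp(-2 theta (t - s)) ds = sigma^2 * (1 - exp(-2 theta t)) / (2 theta).
With theta = 1/2, sigma = 2/3, x_0 = -1/4:
  E[X_t] = -1/4 * exp(-1/2 t) = -exp(-t/2)/4
  Var(X_t) = (2/3)^2 * (1 - exp(-2*1/2 t)) / (2 * 1/2) = 4/9 - 4*exp(-t)/9.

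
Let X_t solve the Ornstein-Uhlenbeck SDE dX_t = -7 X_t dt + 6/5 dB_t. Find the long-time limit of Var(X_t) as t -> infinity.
lim Var(X_t) = 18/175

The OU SDE dX = -theta X dt + sigma dB admits the integrating factor exp(theta t): d(exp(theta t) X_t) = sigma exp(theta t) dB_t. Integrating from 0 to t gives X_t = x_0 * exp(-theta t) + sigma * int_0^t exp(-theta (t-s)) dB_s for any initial x_0. The Itô integral has variance (by the Itô isometry) sigma^2 * int_0^t exp(-2 theta (t - s)) ds = sigma^2 * (1 - exp(-2 theta t)) / (2 theta), independent of x_0.
With theta = 7, sigma = 6/5:
  Var(X_t) = (6/5)^2 * (1 - exp(-2*7 t)) / (2 * 7) = 18/175 - 18*exp(-14*t)/175.
As t -> infinity, exp(-2*7 t) -> 0, so the stationary variance is sigma^2 / (2 theta) = 18/175.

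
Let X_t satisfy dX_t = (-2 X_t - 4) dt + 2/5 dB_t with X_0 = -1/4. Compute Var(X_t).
Var(X_t) = 1/25 - exp(-4*t)/25

The variance V(t) = Var(X_t) satisfies V'(t) = 2 a V(t) + c^2 with V(0) = 0 (drift coefficient is linear in X, diffusion is constant). With a = -2, c = 2/5, the solution is
  V(t) = (c^2 / (2 a)) * (exp(2 a t) - 1)
       = ((2/5)^2 / (2*(-2))) * (exp((-4) t) - 1)
       = 1/25 - exp(-4*t)/25.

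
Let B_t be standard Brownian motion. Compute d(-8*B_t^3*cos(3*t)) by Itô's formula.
d(-8*B_t^3*cos(3*t)) = (24*B_t*(B_t^2*sin(3*t) - cos(3*t))) dt + (-24*B_t^2*cos(3*t)) dB_t

Itô's formula for f(t, x): d f(t, B_t) = (f_t + (1/2) f_xx) dt + f_x dB_t. Compute partials of f(t, x) = -8*x^3*cos(3*t):
  f_t(t,x)  = 24*x^3*sin(3*t)
  f_x(t,x)  = -24*x^2*cos(3*t)
  f_xx(t,x) = -48*x*cos(3*t)
Assemble drift = f_t + (1/2) f_xx = 24*x*(x^2*sin(3*t) - cos(3*t)) and diffusion = f_x = -24*x^2*cos(3*t). Substituting x = B_t:
  d(-8*B_t^3*cos(3*t)) = (24*B_t*(B_t^2*sin(3*t) - cos(3*t))) dt + (-24*B_t^2*cos(3*t)) dB_t.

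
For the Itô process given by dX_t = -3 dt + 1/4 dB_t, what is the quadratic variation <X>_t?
<X>_t = t/16

For an Itô process dX_t = a(t) dt + b(t) dB_t, the quadratic variation is <X>_t = int_0^t b(s)^2 ds (the drift term does not contribute). Here b(s) = 1/4, so
  b(s)^2 = 1/16.
Integrating from 0 to t:
  <X>_t = int_0^t (1/16) ds = t/16.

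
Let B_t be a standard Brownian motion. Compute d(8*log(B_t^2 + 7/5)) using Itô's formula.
d(8*log(B_t^2 + 7/5)) = (40*(7 - 5*B_t^2)/(5*B_t^2 + 7)^2) dt + (80*B_t/(5*B_t^2 + 7)) dB_t

Itô's formula for f(B_t) gives d f(B_t) = f'(B_t) dB_t + (1/2) f''(B_t) dt. Compute derivatives of f(x) = 8*log(x^2 + 7/5):
  f'(x)  = 80*x/(5*x^2 + 7)
  f''(x) = 80*(7 - 5*x^2)/(5*x^2 + 7)^2
Substitute x = B_t and multiply the f'' term by 1/2:
  drift     = (1/2) * (80*(7 - 5*x^2)/(5*x^2 + 7)^2) evaluated at B_t = 40*(7 - 5*B_t^2)/(5*B_t^2 + 7)^2
  diffusion = (80*x/(5*x^2 + 7)) evaluated at B_t = 80*B_t/(5*B_t^2 + 7)
Therefore d(8*log(B_t^2 + 7/5)) = (40*(7 - 5*B_t^2)/(5*B_t^2 + 7)^2) dt + (80*B_t/(5*B_t^2 + 7)) dB_t.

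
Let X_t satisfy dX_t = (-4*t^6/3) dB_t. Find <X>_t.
<X>_t = 16*t^13/117

For an Itô process dX_t = a(t) dt + b(t) dB_t, the quadratic variation is <X>_t = int_0^t b(s)^2 ds (the drift term does not contribute). Here b(s) = -4*s^6/3, so
  b(s)^2 = 16*s^12/9.
Integrating from 0 to t:
  <X>_t = int_0^t (16*s^12/9) ds = 16*t^13/117.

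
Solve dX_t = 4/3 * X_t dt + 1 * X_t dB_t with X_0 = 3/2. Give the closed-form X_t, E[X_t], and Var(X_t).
X_t = 3/2 * exp((5/6) t + (1) B_t); E[X_t] = 3*exp(4*t/3)/2; Var(X_t) = 9*(exp(t) - 1)*exp(8*t/3)/4

For GBM dX = mu X dt + sigma X dB with X_0 = x_0, apply Itô to Y = log X: dY = (mu - sigma^2/2) dt + sigma dB, so Y_t = log(x_0) + (mu - sigma^2/2) t + sigma B_t and hence X_t = x_0 * exp((mu - sigma^2/2) t + sigma B_t).
With mu = 4/3, sigma = 1, x_0 = 3/2, this gives:
  X_t = 3/2 * exp((5/6) * t + (1) * B_t).
Since sigma*B_t ~ Normal(0, sigma^2 t), E[exp(sigma*B_t)] = exp(sigma^2 t / 2); so E[X_t] = x_0 * exp((mu - sigma^2/2) t) * exp(sigma^2 t / 2) = x_0 * exp(mu t) = 3*exp(4*t/3)/2.
Var(X_t) = E[X_t^2] - (E[X_t])^2 = x_0^2 * exp(2 mu t) * (exp(sigma^2 t) - 1) = 9*(exp(t) - 1)*exp(8*t/3)/4.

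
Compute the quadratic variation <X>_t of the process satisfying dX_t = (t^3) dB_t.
<X>_t = t^7/7

For an Itô process dX_t = a(t) dt + b(t) dB_t, the quadratic variation is <X>_t = int_0^t b(s)^2 ds (the drift term does not contribute). Here b(s) = s^3, so
  b(s)^2 = s^6.
Integrating from 0 to t:
  <X>_t = int_0^t (s^6) ds = t^7/7.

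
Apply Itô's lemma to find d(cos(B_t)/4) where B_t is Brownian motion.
d(cos(B_t)/4) = (-cos(B_t)/8) dt + (-sin(B_t)/4) dB_t

Itô's formula for f(B_t) gives d f(B_t) = f'(B_t) dB_t + (1/2) f''(B_t) dt. Compute derivatives of f(x) = cos(x)/4:
  f'(x)  = -sin(x)/4
  f''(x) = -cos(x)/4
Substitute x = B_t and multiply the f'' term by 1/2:
  drift     = (1/2) * (-cos(x)/4) evaluated at B_t = -cos(B_t)/8
  diffusion = (-sin(x)/4) evaluated at B_t = -sin(B_t)/4
Therefore d(cos(B_t)/4) = (-cos(B_t)/8) dt + (-sin(B_t)/4) dB_t.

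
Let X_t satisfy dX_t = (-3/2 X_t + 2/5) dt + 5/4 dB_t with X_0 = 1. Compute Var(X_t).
Var(X_t) = 25/48 - 25*exp(-3*t)/48

The variance V(t) = Var(X_t) satisfies V'(t) = 2 a V(t) + c^2 with V(0) = 0 (drift coefficient is linear in X, diffusion is constant). With a = -3/2, c = 5/4, the solution is
  V(t) = (c^2 / (2 a)) * (exp(2 a t) - 1)
       = ((5/4)^2 / (2*(-3/2))) * (exp((-3) t) - 1)
       = 25/48 - 25*exp(-3*t)/48.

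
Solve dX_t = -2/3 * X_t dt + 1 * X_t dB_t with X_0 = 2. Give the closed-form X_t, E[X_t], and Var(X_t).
X_t = 2 * exp((-7/6) t + (1) B_t); E[X_t] = 2*exp(-2*t/3); Var(X_t) = (4*exp(t) - 4)*exp(-4*t/3)

For GBM dX = mu X dt + sigma X dB with X_0 = x_0, apply Itô to Y = log X: dY = (mu - sigma^2/2) dt + sigma dB, so Y_t = log(x_0) + (mu - sigma^2/2) t + sigma B_t and hence X_t = x_0 * exp((mu - sigma^2/2) t + sigma B_t).
With mu = -2/3, sigma = 1, x_0 = 2, this gives:
  X_t = 2 * exp((-7/6) * t + (1) * B_t).
Since sigma*B_t ~ Normal(0, sigma^2 t), E[exp(sigma*B_t)] = exp(sigma^2 t / 2); so E[X_t] = x_0 * exp((mu - sigma^2/2) t) * exp(sigma^2 t / 2) = x_0 * exp(mu t) = 2*exp(-2*t/3).
Var(X_t) = E[X_t^2] - (E[X_t])^2 = x_0^2 * exp(2 mu t) * (exp(sigma^2 t) - 1) = (4*exp(t) - 4)*exp(-4*t/3).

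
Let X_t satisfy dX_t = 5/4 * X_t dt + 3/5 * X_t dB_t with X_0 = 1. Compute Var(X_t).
Var(X_t) = exp(143*t/50) - exp(5*t/2)

For GBM dX = mu X dt + sigma X dB with X_0 = x_0, apply Itô to Y = log X: dY = (mu - sigma^2/2) dt + sigma dB, so Y_t = log(x_0) + (mu - sigma^2/2) t + sigma B_t and hence X_t = x_0 * exp((mu - sigma^2/2) t + sigma B_t).
With mu = 5/4, sigma = 3/5, x_0 = 1, this gives:
  X_t = 1 * exp((107/100) * t + (3/5) * B_t).
Since sigma*B_t ~ Normal(0, sigma^2 t), E[exp(sigma*B_t)] = exp(sigma^2 t / 2); so E[X_t] = x_0 * exp((mu - sigma^2/2) t) * exp(sigma^2 t / 2) = x_0 * exp(mu t) = exp(5*t/4).
Var(X_t) = E[X_t^2] - (E[X_t])^2 = x_0^2 * exp(2 mu t) * (exp(sigma^2 t) - 1) = exp(143*t/50) - exp(5*t/2).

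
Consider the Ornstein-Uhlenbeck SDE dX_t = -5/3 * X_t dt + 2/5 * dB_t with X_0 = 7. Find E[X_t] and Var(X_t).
E[X_t] = 7*exp(-5*t/3); Var(X_t) = 6/125 - 6*exp(-10*t/3)/125

The OU SDE dX = -theta X dt + sigma dB admits the integrating factor exp(theta t): d(exp(theta t) X_t) = sigma exp(theta t) dB_t. Integrating from 0 to t:
  X_t = x_0 * exp(-theta t) + sigma * int_0^t exp(-theta (t-s)) dB_s.
The Itô integral has mean 0 and (by the Itô isometry) variance sigma^2 * int_0^t exp(-2 theta (t - s)) ds = sigma^2 * (1 - exp(-2 theta t)) / (2 theta).
With theta = 5/3, sigma = 2/5, x_0 = 7:
  E[X_t] = 7 * exp(-5/3 t) = 7*exp(-5*t/3)
  Var(X_t) = (2/5)^2 * (1 - exp(-2*5/3 t)) / (2 * 5/3) = 6/125 - 6*exp(-10*t/3)/125.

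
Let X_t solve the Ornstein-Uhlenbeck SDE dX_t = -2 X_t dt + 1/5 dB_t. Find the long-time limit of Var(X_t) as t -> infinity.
lim Var(X_t) = 1/100

The OU SDE dX = -theta X dt + sigma dB admits the integrating factor exp(theta t): d(exp(theta t) X_t) = sigma exp(theta t) dB_t. Integrating from 0 to t gives X_t = x_0 * exp(-theta t) + sigma * int_0^t exp(-theta (t-s)) dB_s for any initial x_0. The Itô integral has variance (by the Itô isometry) sigma^2 * int_0^t exp(-2 theta (t - s)) ds = sigma^2 * (1 - exp(-2 theta t)) / (2 theta), independent of x_0.
With theta = 2, sigma = 1/5:
  Var(X_t) = (1/5)^2 * (1 - exp(-2*2 t)) / (2 * 2) = 1/100 - exp(-4*t)/100.
As t -> infinity, exp(-2*2 t) -> 0, so the stationary variance is sigma^2 / (2 theta) = 1/100.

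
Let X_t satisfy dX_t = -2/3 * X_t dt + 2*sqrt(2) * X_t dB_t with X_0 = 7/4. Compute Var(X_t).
Var(X_t) = (49*exp(8*t) - 49)*exp(-4*t/3)/16

For GBM dX = mu X dt + sigma X dB with X_0 = x_0, apply Itô to Y = log X: dY = (mu - sigma^2/2) dt + sigma dB, so Y_t = log(x_0) + (mu - sigma^2/2) t + sigma B_t and hence X_t = x_0 * exp((mu - sigma^2/2) t + sigma B_t).
With mu = -2/3, sigma = 2*sqrt(2), x_0 = 7/4, this gives:
  X_t = 7/4 * exp((-14/3) * t + (2*sqrt(2)) * B_t).
Since sigma*B_t ~ Normal(0, sigma^2 t), E[exp(sigma*B_t)] = exp(sigma^2 t / 2); so E[X_t] = x_0 * exp((mu - sigma^2/2) t) * exp(sigma^2 t / 2) = x_0 * exp(mu t) = 7*exp(-2*t/3)/4.
Var(X_t) = E[X_t^2] - (E[X_t])^2 = x_0^2 * exp(2 mu t) * (exp(sigma^2 t) - 1) = (49*exp(8*t) - 49)*exp(-4*t/3)/16.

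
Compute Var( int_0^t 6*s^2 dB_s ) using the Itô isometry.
Var = 36*t^5/5

The Itô integral of a deterministic integrand f(s) has mean 0 because each increment f(s) * (B_{s+ds} - B_s) has mean 0. By the Itô isometry:
  Var( int_0^t f(s) dB_s ) = E[ (int_0^t f(s) dB_s)^2 ] = int_0^t f(s)^2 ds.
Here f(s) = 6*s^2, so f(s)^2 = 36*s^4. Integrate:
  int_0^t (36*s^4) ds = 36*t^5/5.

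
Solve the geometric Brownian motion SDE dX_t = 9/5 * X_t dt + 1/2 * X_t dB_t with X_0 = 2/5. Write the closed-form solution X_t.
X_t = 2/5 * exp((67/40) * t + (1/2) * B_t)

For GBM dX = mu X dt + sigma X dB with X_0 = x_0, apply Itô to Y = log X: dY = (mu - sigma^2/2) dt + sigma dB, so Y_t = log(x_0) + (mu - sigma^2/2) t + sigma B_t and hence X_t = x_0 * exp((mu - sigma^2/2) t + sigma B_t).
With mu = 9/5, sigma = 1/2, x_0 = 2/5, this gives:
  X_t = 2/5 * exp((67/40) * t + (1/2) * B_t).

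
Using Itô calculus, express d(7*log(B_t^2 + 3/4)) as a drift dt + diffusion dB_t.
d(7*log(B_t^2 + 3/4)) = (28*(3 - 4*B_t^2)/(4*B_t^2 + 3)^2) dt + (56*B_t/(4*B_t^2 + 3)) dB_t

Itô's formula for f(B_t) gives d f(B_t) = f'(B_t) dB_t + (1/2) f''(B_t) dt. Compute derivatives of f(x) = 7*log(x^2 + 3/4):
  f'(x)  = 56*x/(4*x^2 + 3)
  f''(x) = 56*(3 - 4*x^2)/(4*x^2 + 3)^2
Substitute x = B_t and multiply the f'' term by 1/2:
  drift     = (1/2) * (56*(3 - 4*x^2)/(4*x^2 + 3)^2) evaluated at B_t = 28*(3 - 4*B_t^2)/(4*B_t^2 + 3)^2
  diffusion = (56*x/(4*x^2 + 3)) evaluated at B_t = 56*B_t/(4*B_t^2 + 3)
Therefore d(7*log(B_t^2 + 3/4)) = (28*(3 - 4*B_t^2)/(4*B_t^2 + 3)^2) dt + (56*B_t/(4*B_t^2 + 3)) dB_t.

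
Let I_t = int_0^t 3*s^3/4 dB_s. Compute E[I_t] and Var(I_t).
E[I_t] = 0; Var(I_t) = 9*t^7/112

The Itô integral of a deterministic integrand f(s) has mean 0 because each increment f(s) * (B_{s+ds} - B_s) has mean 0. By the Itô isometry:
  Var( int_0^t f(s) dB_s ) = E[ (int_0^t f(s) dB_s)^2 ] = int_0^t f(s)^2 ds.
Here f(s) = 3*s^3/4, so f(s)^2 = 9*s^6/16. Integrate:
  int_0^t (9*s^6/16) ds = 9*t^7/112.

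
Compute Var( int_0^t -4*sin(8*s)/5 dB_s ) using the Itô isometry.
Var = 8*t/25 - sin(8*t)*cos(8*t)/25

The Itô integral of a deterministic integrand f(s) has mean 0 because each increment f(s) * (B_{s+ds} - B_s) has mean 0. By the Itô isometry:
  Var( int_0^t f(s) dB_s ) = E[ (int_0^t f(s) dB_s)^2 ] = int_0^t f(s)^2 ds.
Here f(s) = -4*sin(8*s)/5, so f(s)^2 = 16*sin(8*s)^2/25. Integrate:
  int_0^t (16*sin(8*s)^2/25) ds = 8*t/25 - sin(8*t)*cos(8*t)/25.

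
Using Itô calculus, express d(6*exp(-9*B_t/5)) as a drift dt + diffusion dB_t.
d(6*exp(-9*B_t/5)) = (243*exp(-9*B_t/5)/25) dt + (-54*exp(-9*B_t/5)/5) dB_t

Itô's formula for f(B_t) gives d f(B_t) = f'(B_t) dB_t + (1/2) f''(B_t) dt. Compute derivatives of f(x) = 6*exp(-9*x/5):
  f'(x)  = -54*exp(-9*x/5)/5
  f''(x) = 486*exp(-9*x/5)/25
Substitute x = B_t and multiply the f'' term by 1/2:
  drift     = (1/2) * (486*exp(-9*x/5)/25) evaluated at B_t = 243*exp(-9*B_t/5)/25
  diffusion = (-54*exp(-9*x/5)/5) evaluated at B_t = -54*exp(-9*B_t/5)/5
Therefore d(6*exp(-9*B_t/5)) = (243*exp(-9*B_t/5)/25) dt + (-54*exp(-9*B_t/5)/5) dB_t.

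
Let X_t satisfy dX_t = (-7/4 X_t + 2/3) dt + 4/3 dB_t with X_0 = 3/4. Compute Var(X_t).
Var(X_t) = 32/63 - 32*exp(-7*t/2)/63

The variance V(t) = Var(X_t) satisfies V'(t) = 2 a V(t) + c^2 with V(0) = 0 (drift coefficient is linear in X, diffusion is constant). With a = -7/4, c = 4/3, the solution is
  V(t) = (c^2 / (2 a)) * (exp(2 a t) - 1)
       = ((4/3)^2 / (2*(-7/4))) * (exp((-7/2) t) - 1)
       = 32/63 - 32*exp(-7*t/2)/63.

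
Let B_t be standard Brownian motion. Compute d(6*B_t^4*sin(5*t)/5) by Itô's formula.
d(6*B_t^4*sin(5*t)/5) = (6*B_t^2*(B_t^2*cos(5*t) + 6*sin(5*t)/5)) dt + (24*B_t^3*sin(5*t)/5) dB_t

Itô's formula for f(t, x): d f(t, B_t) = (f_t + (1/2) f_xx) dt + f_x dB_t. Compute partials of f(t, x) = 6*x^4*sin(5*t)/5:
  f_t(t,x)  = 6*x^4*cos(5*t)
  f_x(t,x)  = 24*x^3*sin(5*t)/5
  f_xx(t,x) = 72*x^2*sin(5*t)/5
Assemble drift = f_t + (1/2) f_xx = 6*x^2*(x^2*cos(5*t) + 6*sin(5*t)/5) and diffusion = f_x = 24*x^3*sin(5*t)/5. Substituting x = B_t:
  d(6*B_t^4*sin(5*t)/5) = (6*B_t^2*(B_t^2*cos(5*t) + 6*sin(5*t)/5)) dt + (24*B_t^3*sin(5*t)/5) dB_t.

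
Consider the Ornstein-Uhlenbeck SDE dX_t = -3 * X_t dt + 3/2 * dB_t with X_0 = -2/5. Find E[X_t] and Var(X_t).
E[X_t] = -2*exp(-3*t)/5; Var(X_t) = 3/8 - 3*exp(-6*t)/8

The OU SDE dX = -theta X dt + sigma dB admits the integrating factor exp(theta t): d(exp(theta t) X_t) = sigma exp(theta t) dB_t. Integrating from 0 to t:
  X_t = x_0 * exp(-theta t) + sigma * int_0^t exp(-theta (t-s)) dB_s.
The Itô integral has mean 0 and (by the Itô isometry) variance sigma^2 * int_0^t exp(-2 theta (t - s)) ds = sigma^2 * (1 - exp(-2 theta t)) / (2 theta).
With theta = 3, sigma = 3/2, x_0 = -2/5:
  E[X_t] = -2/5 * exp(-3 t) = -2*exp(-3*t)/5
  Var(X_t) = (3/2)^2 * (1 - exp(-2*3 t)) / (2 * 3) = 3/8 - 3*exp(-6*t)/8.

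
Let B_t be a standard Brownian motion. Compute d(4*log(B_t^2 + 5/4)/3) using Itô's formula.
d(4*log(B_t^2 + 5/4)/3) = (16*(5 - 4*B_t^2)/(3*(4*B_t^2 + 5)^2)) dt + (32*B_t/(3*(4*B_t^2 + 5))) dB_t

Itô's formula for f(B_t) gives d f(B_t) = f'(B_t) dB_t + (1/2) f''(B_t) dt. Compute derivatives of f(x) = 4*log(x^2 + 5/4)/3:
  f'(x)  = 32*x/(3*(4*x^2 + 5))
  f''(x) = 32*(5 - 4*x^2)/(3*(4*x^2 + 5)^2)
Substitute x = B_t and multiply the f'' term by 1/2:
  drift     = (1/2) * (32*(5 - 4*x^2)/(3*(4*x^2 + 5)^2)) evaluated at B_t = 16*(5 - 4*B_t^2)/(3*(4*B_t^2 + 5)^2)
  diffusion = (32*x/(3*(4*x^2 + 5))) evaluated at B_t = 32*B_t/(3*(4*B_t^2 + 5))
Therefore d(4*log(B_t^2 + 5/4)/3) = (16*(5 - 4*B_t^2)/(3*(4*B_t^2 + 5)^2)) dt + (32*B_t/(3*(4*B_t^2 + 5))) dB_t.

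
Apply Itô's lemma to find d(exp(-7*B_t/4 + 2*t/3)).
d(exp(-7*B_t/4 + 2*t/3)) = (211*exp(-7*B_t/4 + 2*t/3)/96) dt + (-7*exp(-7*B_t/4 + 2*t/3)/4) dB_t

Itô's formula for f(t, x): d f(t, B_t) = (f_t + (1/2) f_xx) dt + f_x dB_t. Compute partials of f(t, x) = exp(2*t/3 - 7*x/4):
  f_t(t,x)  = 2*exp(2*t/3 - 7*x/4)/3
  f_x(t,x)  = -7*exp(2*t/3 - 7*x/4)/4
  f_xx(t,x) = 49*exp(2*t/3 - 7*x/4)/16
Assemble drift = f_t + (1/2) f_xx = 211*exp(2*t/3 - 7*x/4)/96 and diffusion = f_x = -7*exp(2*t/3 - 7*x/4)/4. Substituting x = B_t:
  d(exp(-7*B_t/4 + 2*t/3)) = (211*exp(-7*B_t/4 + 2*t/3)/96) dt + (-7*exp(-7*B_t/4 + 2*t/3)/4) dB_t.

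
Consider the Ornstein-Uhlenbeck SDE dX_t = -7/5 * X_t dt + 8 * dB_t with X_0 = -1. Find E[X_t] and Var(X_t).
E[X_t] = -exp(-7*t/5); Var(X_t) = 160/7 - 160*exp(-14*t/5)/7

The OU SDE dX = -theta X dt + sigma dB admits the integrating factor exp(theta t): d(exp(theta t) X_t) = sigma exp(theta t) dB_t. Integrating from 0 to t:
  X_t = x_0 * exp(-theta t) + sigma * int_0^t exp(-theta (t-s)) dB_s.
The Itô integral has mean 0 and (by the Itô isometry) variance sigma^2 * int_0^t exp(-2 theta (t - s)) ds = sigma^2 * (1 - exp(-2 theta t)) / (2 theta).
With theta = 7/5, sigma = 8, x_0 = -1:
  E[X_t] = -1 * exp(-7/5 t) = -exp(-7*t/5)
  Var(X_t) = (8)^2 * (1 - exp(-2*7/5 t)) / (2 * 7/5) = 160/7 - 160*exp(-14*t/5)/7.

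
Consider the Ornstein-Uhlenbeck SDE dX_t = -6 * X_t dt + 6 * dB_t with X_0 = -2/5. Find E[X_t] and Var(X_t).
E[X_t] = -2*exp(-6*t)/5; Var(X_t) = 3 - 3*exp(-12*t)

The OU SDE dX = -theta X dt + sigma dB admits the integrating factor exp(theta t): d(exp(theta t) X_t) = sigma exp(theta t) dB_t. Integrating from 0 to t:
  X_t = x_0 * exp(-theta t) + sigma * int_0^t exp(-theta (t-s)) dB_s.
The Itô integral has mean 0 and (by the Itô isometry) variance sigma^2 * int_0^t exp(-2 theta (t - s)) ds = sigma^2 * (1 - exp(-2 theta t)) / (2 theta).
With theta = 6, sigma = 6, x_0 = -2/5:
  E[X_t] = -2/5 * exp(-6 t) = -2*exp(-6*t)/5
  Var(X_t) = (6)^2 * (1 - exp(-2*6 t)) / (2 * 6) = 3 - 3*exp(-12*t).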